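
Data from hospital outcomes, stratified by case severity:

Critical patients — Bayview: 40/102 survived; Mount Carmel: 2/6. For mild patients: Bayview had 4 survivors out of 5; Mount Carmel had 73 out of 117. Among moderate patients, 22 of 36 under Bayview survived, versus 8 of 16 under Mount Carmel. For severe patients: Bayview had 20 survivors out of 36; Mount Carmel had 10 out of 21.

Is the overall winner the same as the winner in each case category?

Critical: Bayview 40/102 = 39.2%, Mount Carmel 2/6 = 33.3% → Bayview
Mild: Bayview 4/5 = 80.0%, Mount Carmel 73/117 = 62.4% → Bayview
Moderate: Bayview 22/36 = 61.1%, Mount Carmel 8/16 = 50.0% → Bayview
Severe: Bayview 20/36 = 55.6%, Mount Carmel 10/21 = 47.6% → Bayview
Overall: Bayview 86/179 = 48.0%, Mount Carmel 93/160 = 58.1% → Mount Carmel
Bayview wins each case group but Mount Carmel wins overall — the comparison reverses. Bayview's patients skew toward critical, which has a lower base rate.

No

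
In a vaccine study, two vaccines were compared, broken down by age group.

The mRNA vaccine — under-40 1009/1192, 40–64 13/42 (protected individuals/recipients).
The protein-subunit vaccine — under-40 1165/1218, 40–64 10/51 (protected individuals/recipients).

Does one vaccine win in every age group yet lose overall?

No

Under-40: the mRNA vaccine 1009/1192 = 84.6%, the protein-subunit vaccine 1165/1218 = 95.6% → the protein-subunit vaccine
40–64: the mRNA vaccine 13/42 = 31.0%, the protein-subunit vaccine 10/51 = 19.6% → the mRNA vaccine
Overall: the mRNA vaccine 1022/1234 = 82.8%, the protein-subunit vaccine 1175/1269 = 92.6% → the protein-subunit vaccine
Neither sweeps: the mRNA vaccine wins 1 of 2 groups, the protein-subunit vaccine wins 1. The protein-subunit vaccine wins overall but not every group — no Simpson reversal.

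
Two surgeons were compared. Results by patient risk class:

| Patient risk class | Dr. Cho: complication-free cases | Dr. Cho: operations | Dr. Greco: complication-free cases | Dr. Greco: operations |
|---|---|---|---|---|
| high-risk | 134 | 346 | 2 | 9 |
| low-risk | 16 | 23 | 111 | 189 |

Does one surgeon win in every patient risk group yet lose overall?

High-risk: Dr. Cho 134/346 = 38.7%, Dr. Greco 2/9 = 22.2% → Dr. Cho
Low-risk: Dr. Cho 16/23 = 69.6%, Dr. Greco 111/189 = 58.7% → Dr. Cho
Overall: Dr. Cho 150/369 = 40.7%, Dr. Greco 113/198 = 57.1% → Dr. Greco
Dr. Cho wins each patient risk group but Dr. Greco wins overall — the comparison reverses. Dr. Cho's operations skew toward high-risk, which has a lower base rate.

Yes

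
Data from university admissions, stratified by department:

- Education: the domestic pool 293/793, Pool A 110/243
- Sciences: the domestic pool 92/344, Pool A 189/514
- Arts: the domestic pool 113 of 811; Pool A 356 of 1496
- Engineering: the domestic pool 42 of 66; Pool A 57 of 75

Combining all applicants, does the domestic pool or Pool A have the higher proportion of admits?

Education: the domestic pool 293/793 = 36.9%, Pool A 110/243 = 45.3% → Pool A
Sciences: the domestic pool 92/344 = 26.7%, Pool A 189/514 = 36.8% → Pool A
Arts: the domestic pool 113/811 = 13.9%, Pool A 356/1496 = 23.8% → Pool A
Engineering: the domestic pool 42/66 = 63.6%, Pool A 57/75 = 76.0% → Pool A
Overall: the domestic pool 540/2014 = 26.8%, Pool A 712/2328 = 30.6% → Pool A

Pool A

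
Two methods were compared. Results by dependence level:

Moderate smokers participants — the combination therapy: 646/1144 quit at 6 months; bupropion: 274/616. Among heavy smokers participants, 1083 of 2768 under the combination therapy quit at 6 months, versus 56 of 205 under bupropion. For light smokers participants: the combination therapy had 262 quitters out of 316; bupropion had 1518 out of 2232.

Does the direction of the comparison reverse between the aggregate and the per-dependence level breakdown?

Moderate smokers: the combination therapy 646/1144 = 56.5%, bupropion 274/616 = 44.5% → the combination therapy
Heavy smokers: the combination therapy 1083/2768 = 39.1%, bupropion 56/205 = 27.3% → the combination therapy
Light smokers: the combination therapy 262/316 = 82.9%, bupropion 1518/2232 = 68.0% → the combination therapy
Overall: the combination therapy 1991/4228 = 47.1%, bupropion 1848/3053 = 60.5% → bupropion
The combination therapy wins each dependence group but bupropion wins overall — the comparison reverses. The combination therapy's participants skew toward heavy smokers, which has a lower base rate.

Yes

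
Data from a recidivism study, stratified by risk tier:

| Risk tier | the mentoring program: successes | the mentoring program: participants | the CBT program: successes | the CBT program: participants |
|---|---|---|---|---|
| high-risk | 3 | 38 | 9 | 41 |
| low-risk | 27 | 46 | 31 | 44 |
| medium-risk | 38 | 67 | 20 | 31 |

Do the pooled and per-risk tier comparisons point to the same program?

High-risk: the mentoring program 3/38 = 7.9%, the CBT program 9/41 = 22.0% → the CBT program
Low-risk: the mentoring program 27/46 = 58.7%, the CBT program 31/44 = 70.5% → the CBT program
Medium-risk: the mentoring program 38/67 = 56.7%, the CBT program 20/31 = 64.5% → the CBT program
Overall: the mentoring program 68/151 = 45.0%, the CBT program 60/116 = 51.7% → the CBT program
The CBT program wins overall and in every risk group — no reversal.

Yes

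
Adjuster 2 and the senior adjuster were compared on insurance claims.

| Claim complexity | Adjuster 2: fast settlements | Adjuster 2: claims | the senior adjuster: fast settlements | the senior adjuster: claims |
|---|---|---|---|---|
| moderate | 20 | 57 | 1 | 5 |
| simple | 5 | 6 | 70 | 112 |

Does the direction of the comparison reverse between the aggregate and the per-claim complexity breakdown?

Moderate: Adjuster 2 20/57 = 35.1%, the senior adjuster 1/5 = 20.0% → Adjuster 2
Simple: Adjuster 2 5/6 = 83.3%, the senior adjuster 70/112 = 62.5% → Adjuster 2
Overall: Adjuster 2 25/63 = 39.7%, the senior adjuster 71/117 = 60.7% → the senior adjuster
Adjuster 2 wins each claim group but the senior adjuster wins overall — the comparison reverses. Adjuster 2's claims skew toward moderate, which has a lower base rate.

Yes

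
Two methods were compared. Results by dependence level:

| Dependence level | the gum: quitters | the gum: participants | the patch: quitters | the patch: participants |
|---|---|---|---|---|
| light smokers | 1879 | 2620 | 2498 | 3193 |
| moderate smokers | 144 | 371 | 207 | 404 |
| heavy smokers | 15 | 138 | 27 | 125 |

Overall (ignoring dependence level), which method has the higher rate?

the patch

Light smokers: the gum 1879/2620 = 71.7%, the patch 2498/3193 = 78.2% → the patch
Moderate smokers: the gum 144/371 = 38.8%, the patch 207/404 = 51.2% → the patch
Heavy smokers: the gum 15/138 = 10.9%, the patch 27/125 = 21.6% → the patch
Overall: the gum 2038/3129 = 65.1%, the patch 2732/3722 = 73.4% → the patch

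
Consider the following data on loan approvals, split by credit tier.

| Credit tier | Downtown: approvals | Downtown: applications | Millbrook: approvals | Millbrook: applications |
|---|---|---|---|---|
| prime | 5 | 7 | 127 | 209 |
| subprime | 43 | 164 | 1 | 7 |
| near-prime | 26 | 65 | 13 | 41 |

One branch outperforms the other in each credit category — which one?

Prime: Downtown 5/7 = 71.4%, Millbrook 127/209 = 60.8% → Downtown
Subprime: Downtown 43/164 = 26.2%, Millbrook 1/7 = 14.3% → Downtown
Near-prime: Downtown 26/65 = 40.0%, Millbrook 13/41 = 31.7% → Downtown
Downtown has the higher rate in all 3 groups.

Downtown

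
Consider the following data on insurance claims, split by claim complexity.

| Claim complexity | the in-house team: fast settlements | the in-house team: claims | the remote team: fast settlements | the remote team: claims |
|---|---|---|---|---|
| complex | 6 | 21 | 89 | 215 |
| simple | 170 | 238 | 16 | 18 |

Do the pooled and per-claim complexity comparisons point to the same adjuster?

No

Complex: the in-house team 6/21 = 28.6%, the remote team 89/215 = 41.4% → the remote team
Simple: the in-house team 170/238 = 71.4%, the remote team 16/18 = 88.9% → the remote team
Overall: the in-house team 176/259 = 68.0%, the remote team 105/233 = 45.1% → the in-house team
The remote team wins each claim group but the in-house team wins overall — the comparison reverses. The remote team's claims skew toward complex, which has a lower base rate.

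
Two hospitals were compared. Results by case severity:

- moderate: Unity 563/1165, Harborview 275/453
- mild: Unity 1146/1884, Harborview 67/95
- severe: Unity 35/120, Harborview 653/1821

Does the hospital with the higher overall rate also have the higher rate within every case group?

No

Moderate: Unity 563/1165 = 48.3%, Harborview 275/453 = 60.7% → Harborview
Mild: Unity 1146/1884 = 60.8%, Harborview 67/95 = 70.5% → Harborview
Severe: Unity 35/120 = 29.2%, Harborview 653/1821 = 35.9% → Harborview
Overall: Unity 1744/3169 = 55.0%, Harborview 995/2369 = 42.0% → Unity
Harborview wins each case group but Unity wins overall — the comparison reverses. Harborview's patients skew toward severe, which has a lower base rate.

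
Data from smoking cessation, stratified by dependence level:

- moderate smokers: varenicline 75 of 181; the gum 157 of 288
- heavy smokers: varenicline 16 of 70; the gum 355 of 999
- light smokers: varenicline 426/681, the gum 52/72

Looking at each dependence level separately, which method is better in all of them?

Moderate smokers: varenicline 75/181 = 41.4%, the gum 157/288 = 54.5% → the gum
Heavy smokers: varenicline 16/70 = 22.9%, the gum 355/999 = 35.5% → the gum
Light smokers: varenicline 426/681 = 62.6%, the gum 52/72 = 72.2% → the gum
The gum has the higher rate in all 3 groups.

the gum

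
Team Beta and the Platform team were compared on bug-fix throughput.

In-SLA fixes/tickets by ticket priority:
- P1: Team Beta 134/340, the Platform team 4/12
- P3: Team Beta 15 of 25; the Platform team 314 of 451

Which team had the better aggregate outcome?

P1: Team Beta 134/340 = 39.4%, the Platform team 4/12 = 33.3% → Team Beta
P3: Team Beta 15/25 = 60.0%, the Platform team 314/451 = 69.6% → the Platform team
Overall: Team Beta 149/365 = 40.8%, the Platform team 318/463 = 68.7% → the Platform team
(Neither sweeps every ticket group, but the Platform team has the higher pooled rate.)

the Platform team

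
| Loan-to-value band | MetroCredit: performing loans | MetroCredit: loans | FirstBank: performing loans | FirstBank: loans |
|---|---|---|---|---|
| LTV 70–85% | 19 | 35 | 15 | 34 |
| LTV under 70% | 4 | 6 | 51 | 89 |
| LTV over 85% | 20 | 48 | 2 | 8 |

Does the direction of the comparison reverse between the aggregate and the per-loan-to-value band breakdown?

Yes

LTV 70–85%: MetroCredit 19/35 = 54.3%, FirstBank 15/34 = 44.1% → MetroCredit
LTV under 70%: MetroCredit 4/6 = 66.7%, FirstBank 51/89 = 57.3% → MetroCredit
LTV over 85%: MetroCredit 20/48 = 41.7%, FirstBank 2/8 = 25.0% → MetroCredit
Overall: MetroCredit 43/89 = 48.3%, FirstBank 68/131 = 51.9% → FirstBank
MetroCredit wins each loan-to-value group but FirstBank wins overall — the comparison reverses. MetroCredit's loans skew toward LTV over 85%, which has a lower base rate.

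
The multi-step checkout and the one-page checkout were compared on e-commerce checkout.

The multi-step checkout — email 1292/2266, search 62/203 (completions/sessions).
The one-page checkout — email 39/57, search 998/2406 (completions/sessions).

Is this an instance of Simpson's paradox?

Email: the multi-step checkout 1292/2266 = 57.0%, the one-page checkout 39/57 = 68.4% → the one-page checkout
Search: the multi-step checkout 62/203 = 30.5%, the one-page checkout 998/2406 = 41.5% → the one-page checkout
Overall: the multi-step checkout 1354/2469 = 54.8%, the one-page checkout 1037/2463 = 42.1% → the multi-step checkout
The one-page checkout wins each traffic group but the multi-step checkout wins overall — the comparison reverses. The one-page checkout's sessions skew toward search, which has a lower base rate.

Yes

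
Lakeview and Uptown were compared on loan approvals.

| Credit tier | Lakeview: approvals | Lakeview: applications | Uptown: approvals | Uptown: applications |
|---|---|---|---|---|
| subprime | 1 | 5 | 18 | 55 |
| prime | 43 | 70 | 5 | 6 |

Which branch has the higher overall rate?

Lakeview

Subprime: Lakeview 1/5 = 20.0%, Uptown 18/55 = 32.7% → Uptown
Prime: Lakeview 43/70 = 61.4%, Uptown 5/6 = 83.3% → Uptown
Overall: Lakeview 44/75 = 58.7%, Uptown 23/61 = 37.7% → Lakeview
(Uptown wins every credit group but Lakeview wins overall — Uptown's applications skew toward the low-rate subprime group.)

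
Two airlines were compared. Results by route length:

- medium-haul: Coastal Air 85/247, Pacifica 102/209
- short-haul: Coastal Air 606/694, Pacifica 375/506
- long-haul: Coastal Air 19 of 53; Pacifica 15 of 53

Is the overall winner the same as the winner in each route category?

No

Medium-haul: Coastal Air 85/247 = 34.4%, Pacifica 102/209 = 48.8% → Pacifica
Short-haul: Coastal Air 606/694 = 87.3%, Pacifica 375/506 = 74.1% → Coastal Air
Long-haul: Coastal Air 19/53 = 35.8%, Pacifica 15/53 = 28.3% → Coastal Air
Overall: Coastal Air 710/994 = 71.4%, Pacifica 492/768 = 64.1% → Coastal Air
Neither sweeps: Coastal Air wins 2 of 3 groups, Pacifica wins 1. Coastal Air wins overall but not every group — no Simpson reversal.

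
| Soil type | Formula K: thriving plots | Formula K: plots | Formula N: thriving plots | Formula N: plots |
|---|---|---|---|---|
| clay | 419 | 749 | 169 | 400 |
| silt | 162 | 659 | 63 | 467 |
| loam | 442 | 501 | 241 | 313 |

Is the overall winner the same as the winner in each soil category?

Clay: Formula K 419/749 = 55.9%, Formula N 169/400 = 42.2% → Formula K
Silt: Formula K 162/659 = 24.6%, Formula N 63/467 = 13.5% → Formula K
Loam: Formula K 442/501 = 88.2%, Formula N 241/313 = 77.0% → Formula K
Overall: Formula K 1023/1909 = 53.6%, Formula N 473/1180 = 40.1% → Formula K
Formula K wins overall and in every soil group — no reversal.

Yes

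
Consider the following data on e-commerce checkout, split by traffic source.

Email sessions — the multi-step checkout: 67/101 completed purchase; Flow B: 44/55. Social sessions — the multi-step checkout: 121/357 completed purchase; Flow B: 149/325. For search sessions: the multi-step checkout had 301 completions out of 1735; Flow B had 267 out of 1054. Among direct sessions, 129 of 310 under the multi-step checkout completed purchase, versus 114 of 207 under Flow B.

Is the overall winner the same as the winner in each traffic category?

Yes

Email: the multi-step checkout 67/101 = 66.3%, Flow B 44/55 = 80.0% → Flow B
Social: the multi-step checkout 121/357 = 33.9%, Flow B 149/325 = 45.8% → Flow B
Search: the multi-step checkout 301/1735 = 17.3%, Flow B 267/1054 = 25.3% → Flow B
Direct: the multi-step checkout 129/310 = 41.6%, Flow B 114/207 = 55.1% → Flow B
Overall: the multi-step checkout 618/2503 = 24.7%, Flow B 574/1641 = 35.0% → Flow B
Flow B wins overall and in every traffic group — no reversal.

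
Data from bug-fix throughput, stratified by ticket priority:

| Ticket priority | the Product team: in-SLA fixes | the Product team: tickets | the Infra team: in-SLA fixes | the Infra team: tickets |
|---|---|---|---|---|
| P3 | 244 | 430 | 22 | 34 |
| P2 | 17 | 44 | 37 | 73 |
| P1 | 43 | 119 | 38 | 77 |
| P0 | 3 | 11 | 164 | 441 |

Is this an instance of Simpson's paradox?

Yes

P3: the Product team 244/430 = 56.7%, the Infra team 22/34 = 64.7% → the Infra team
P2: the Product team 17/44 = 38.6%, the Infra team 37/73 = 50.7% → the Infra team
P1: the Product team 43/119 = 36.1%, the Infra team 38/77 = 49.4% → the Infra team
P0: the Product team 3/11 = 27.3%, the Infra team 164/441 = 37.2% → the Infra team
Overall: the Product team 307/604 = 50.8%, the Infra team 261/625 = 41.8% → the Product team
The Infra team wins each ticket group but the Product team wins overall — the comparison reverses. The Infra team's tickets skew toward P0, which has a lower base rate.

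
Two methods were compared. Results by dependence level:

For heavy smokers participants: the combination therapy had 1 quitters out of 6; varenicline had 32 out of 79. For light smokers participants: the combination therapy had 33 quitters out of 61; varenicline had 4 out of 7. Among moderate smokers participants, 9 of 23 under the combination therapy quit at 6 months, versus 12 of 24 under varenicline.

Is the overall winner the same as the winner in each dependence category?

No

Heavy smokers: the combination therapy 1/6 = 16.7%, varenicline 32/79 = 40.5% → varenicline
Light smokers: the combination therapy 33/61 = 54.1%, varenicline 4/7 = 57.1% → varenicline
Moderate smokers: the combination therapy 9/23 = 39.1%, varenicline 12/24 = 50.0% → varenicline
Overall: the combination therapy 43/90 = 47.8%, varenicline 48/110 = 43.6% → the combination therapy
Varenicline wins each dependence group but the combination therapy wins overall — the comparison reverses. Varenicline's participants skew toward heavy smokers, which has a lower base rate.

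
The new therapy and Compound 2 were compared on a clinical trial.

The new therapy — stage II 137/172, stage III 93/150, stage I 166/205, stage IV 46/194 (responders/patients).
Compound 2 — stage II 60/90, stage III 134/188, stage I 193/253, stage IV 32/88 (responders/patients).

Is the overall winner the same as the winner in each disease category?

Stage II: the new therapy 137/172 = 79.7%, Compound 2 60/90 = 66.7% → the new therapy
Stage III: the new therapy 93/150 = 62.0%, Compound 2 134/188 = 71.3% → Compound 2
Stage I: the new therapy 166/205 = 81.0%, Compound 2 193/253 = 76.3% → the new therapy
Stage IV: the new therapy 46/194 = 23.7%, Compound 2 32/88 = 36.4% → Compound 2
Overall: the new therapy 442/721 = 61.3%, Compound 2 419/619 = 67.7% → Compound 2
Neither sweeps: the new therapy wins 2 of 4 groups, Compound 2 wins 2. Compound 2 wins overall but not every group — no Simpson reversal.

No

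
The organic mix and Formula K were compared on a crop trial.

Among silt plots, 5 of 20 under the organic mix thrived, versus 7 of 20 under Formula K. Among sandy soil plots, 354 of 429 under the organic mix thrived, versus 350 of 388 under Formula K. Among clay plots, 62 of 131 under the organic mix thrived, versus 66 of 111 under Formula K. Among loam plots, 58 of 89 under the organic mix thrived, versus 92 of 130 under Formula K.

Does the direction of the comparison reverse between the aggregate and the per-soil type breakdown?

No

Silt: the organic mix 5/20 = 25.0%, Formula K 7/20 = 35.0% → Formula K
Sandy soil: the organic mix 354/429 = 82.5%, Formula K 350/388 = 90.2% → Formula K
Clay: the organic mix 62/131 = 47.3%, Formula K 66/111 = 59.5% → Formula K
Loam: the organic mix 58/89 = 65.2%, Formula K 92/130 = 70.8% → Formula K
Overall: the organic mix 479/669 = 71.6%, Formula K 515/649 = 79.4% → Formula K
Formula K wins overall and in every soil group — no reversal.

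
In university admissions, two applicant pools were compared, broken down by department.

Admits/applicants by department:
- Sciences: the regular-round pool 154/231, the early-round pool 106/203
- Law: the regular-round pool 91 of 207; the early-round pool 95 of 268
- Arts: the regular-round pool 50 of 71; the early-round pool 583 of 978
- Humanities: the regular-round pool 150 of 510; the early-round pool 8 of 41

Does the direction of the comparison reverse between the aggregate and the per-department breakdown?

Yes

Sciences: the regular-round pool 154/231 = 66.7%, the early-round pool 106/203 = 52.2% → the regular-round pool
Law: the regular-round pool 91/207 = 44.0%, the early-round pool 95/268 = 35.4% → the regular-round pool
Arts: the regular-round pool 50/71 = 70.4%, the early-round pool 583/978 = 59.6% → the regular-round pool
Humanities: the regular-round pool 150/510 = 29.4%, the early-round pool 8/41 = 19.5% → the regular-round pool
Overall: the regular-round pool 445/1019 = 43.7%, the early-round pool 792/1490 = 53.2% → the early-round pool
The regular-round pool wins each department group but the early-round pool wins overall — the comparison reverses. The regular-round pool's applicants skew toward Humanities, which has a lower base rate.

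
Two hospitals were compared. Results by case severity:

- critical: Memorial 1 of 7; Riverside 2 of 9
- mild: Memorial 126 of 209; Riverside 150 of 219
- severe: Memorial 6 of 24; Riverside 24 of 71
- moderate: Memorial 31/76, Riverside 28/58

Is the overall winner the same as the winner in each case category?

Critical: Memorial 1/7 = 14.3%, Riverside 2/9 = 22.2% → Riverside
Mild: Memorial 126/209 = 60.3%, Riverside 150/219 = 68.5% → Riverside
Severe: Memorial 6/24 = 25.0%, Riverside 24/71 = 33.8% → Riverside
Moderate: Memorial 31/76 = 40.8%, Riverside 28/58 = 48.3% → Riverside
Overall: Memorial 164/316 = 51.9%, Riverside 204/357 = 57.1% → Riverside
Riverside wins overall and in every case group — no reversal.

Yes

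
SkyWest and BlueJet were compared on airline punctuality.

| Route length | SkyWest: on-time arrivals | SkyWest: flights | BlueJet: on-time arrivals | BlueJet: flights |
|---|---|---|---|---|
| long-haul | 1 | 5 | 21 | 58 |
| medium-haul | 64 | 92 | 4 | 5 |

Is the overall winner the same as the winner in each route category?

Long-haul: SkyWest 1/5 = 20.0%, BlueJet 21/58 = 36.2% → BlueJet
Medium-haul: SkyWest 64/92 = 69.6%, BlueJet 4/5 = 80.0% → BlueJet
Overall: SkyWest 65/97 = 67.0%, BlueJet 25/63 = 39.7% → SkyWest
BlueJet wins each route group but SkyWest wins overall — the comparison reverses. BlueJet's flights skew toward long-haul, which has a lower base rate.

No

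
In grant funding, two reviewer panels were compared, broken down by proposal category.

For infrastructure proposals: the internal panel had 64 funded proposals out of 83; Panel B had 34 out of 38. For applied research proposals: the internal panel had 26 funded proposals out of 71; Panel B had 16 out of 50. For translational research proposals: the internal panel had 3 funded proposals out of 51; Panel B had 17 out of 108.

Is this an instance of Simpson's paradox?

No

Infrastructure: the internal panel 64/83 = 77.1%, Panel B 34/38 = 89.5% → Panel B
Applied research: the internal panel 26/71 = 36.6%, Panel B 16/50 = 32.0% → the internal panel
Translational research: the internal panel 3/51 = 5.9%, Panel B 17/108 = 15.7% → Panel B
Overall: the internal panel 93/205 = 45.4%, Panel B 67/196 = 34.2% → the internal panel
Neither sweeps: the internal panel wins 1 of 3 groups, Panel B wins 2. The internal panel wins overall but not every group — no Simpson reversal.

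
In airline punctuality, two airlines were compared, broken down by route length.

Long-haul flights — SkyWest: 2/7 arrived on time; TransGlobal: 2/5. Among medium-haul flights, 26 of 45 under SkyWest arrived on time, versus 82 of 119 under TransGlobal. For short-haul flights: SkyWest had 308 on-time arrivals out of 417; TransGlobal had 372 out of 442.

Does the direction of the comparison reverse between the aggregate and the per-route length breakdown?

No

Long-haul: SkyWest 2/7 = 28.6%, TransGlobal 2/5 = 40.0% → TransGlobal
Medium-haul: SkyWest 26/45 = 57.8%, TransGlobal 82/119 = 68.9% → TransGlobal
Short-haul: SkyWest 308/417 = 73.9%, TransGlobal 372/442 = 84.2% → TransGlobal
Overall: SkyWest 336/469 = 71.6%, TransGlobal 456/566 = 80.6% → TransGlobal
TransGlobal wins overall and in every route group — no reversal.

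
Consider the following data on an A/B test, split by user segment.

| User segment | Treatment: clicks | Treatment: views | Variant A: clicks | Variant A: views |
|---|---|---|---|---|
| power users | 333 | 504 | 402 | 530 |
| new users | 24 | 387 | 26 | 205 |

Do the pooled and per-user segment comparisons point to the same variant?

Power users: Treatment 333/504 = 66.1%, Variant A 402/530 = 75.8% → Variant A
New users: Treatment 24/387 = 6.2%, Variant A 26/205 = 12.7% → Variant A
Overall: Treatment 357/891 = 40.1%, Variant A 428/735 = 58.2% → Variant A
Variant A wins overall and in every user group — no reversal.

Yes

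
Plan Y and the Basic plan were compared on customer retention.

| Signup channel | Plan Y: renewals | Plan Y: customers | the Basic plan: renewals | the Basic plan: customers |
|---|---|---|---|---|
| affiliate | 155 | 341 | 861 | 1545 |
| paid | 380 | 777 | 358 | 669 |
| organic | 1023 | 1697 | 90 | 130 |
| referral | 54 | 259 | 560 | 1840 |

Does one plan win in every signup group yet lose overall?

Affiliate: Plan Y 155/341 = 45.5%, the Basic plan 861/1545 = 55.7% → the Basic plan
Paid: Plan Y 380/777 = 48.9%, the Basic plan 358/669 = 53.5% → the Basic plan
Organic: Plan Y 1023/1697 = 60.3%, the Basic plan 90/130 = 69.2% → the Basic plan
Referral: Plan Y 54/259 = 20.8%, the Basic plan 560/1840 = 30.4% → the Basic plan
Overall: Plan Y 1612/3074 = 52.4%, the Basic plan 1869/4184 = 44.7% → Plan Y
The Basic plan wins each signup group but Plan Y wins overall — the comparison reverses. The Basic plan's customers skew toward referral, which has a lower base rate.

Yes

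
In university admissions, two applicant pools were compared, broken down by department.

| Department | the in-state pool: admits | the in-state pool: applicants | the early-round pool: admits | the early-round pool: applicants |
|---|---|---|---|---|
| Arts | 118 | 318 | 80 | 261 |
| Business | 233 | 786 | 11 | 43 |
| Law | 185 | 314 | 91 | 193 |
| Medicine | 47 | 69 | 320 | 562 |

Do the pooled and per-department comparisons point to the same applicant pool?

No

Arts: the in-state pool 118/318 = 37.1%, the early-round pool 80/261 = 30.7% → the in-state pool
Business: the in-state pool 233/786 = 29.6%, the early-round pool 11/43 = 25.6% → the in-state pool
Law: the in-state pool 185/314 = 58.9%, the early-round pool 91/193 = 47.2% → the in-state pool
Medicine: the in-state pool 47/69 = 68.1%, the early-round pool 320/562 = 56.9% → the in-state pool
Overall: the in-state pool 583/1487 = 39.2%, the early-round pool 502/1059 = 47.4% → the early-round pool
The in-state pool wins each department group but the early-round pool wins overall — the comparison reverses. The in-state pool's applicants skew toward Business, which has a lower base rate.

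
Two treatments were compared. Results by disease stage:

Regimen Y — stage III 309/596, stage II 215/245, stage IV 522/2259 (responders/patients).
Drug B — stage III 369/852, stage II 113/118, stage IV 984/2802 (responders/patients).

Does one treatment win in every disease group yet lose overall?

Stage III: Regimen Y 309/596 = 51.8%, Drug B 369/852 = 43.3% → Regimen Y
Stage II: Regimen Y 215/245 = 87.8%, Drug B 113/118 = 95.8% → Drug B
Stage IV: Regimen Y 522/2259 = 23.1%, Drug B 984/2802 = 35.1% → Drug B
Overall: Regimen Y 1046/3100 = 33.7%, Drug B 1466/3772 = 38.9% → Drug B
Neither sweeps: Regimen Y wins 1 of 3 groups, Drug B wins 2. Drug B wins overall but not every group — no Simpson reversal.

No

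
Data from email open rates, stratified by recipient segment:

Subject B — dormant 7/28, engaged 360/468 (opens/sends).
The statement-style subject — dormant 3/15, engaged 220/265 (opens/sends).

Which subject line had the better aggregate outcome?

the statement-style subject

Dormant: Subject B 7/28 = 25.0%, the statement-style subject 3/15 = 20.0% → Subject B
Engaged: Subject B 360/468 = 76.9%, the statement-style subject 220/265 = 83.0% → the statement-style subject
Overall: Subject B 367/496 = 74.0%, the statement-style subject 223/280 = 79.6% → the statement-style subject
(Neither sweeps every recipient group, but the statement-style subject has the higher pooled rate.)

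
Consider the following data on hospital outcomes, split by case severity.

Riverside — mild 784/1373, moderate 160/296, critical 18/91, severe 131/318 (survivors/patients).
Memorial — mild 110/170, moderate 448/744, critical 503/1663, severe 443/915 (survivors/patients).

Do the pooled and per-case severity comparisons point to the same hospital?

No

Mild: Riverside 784/1373 = 57.1%, Memorial 110/170 = 64.7% → Memorial
Moderate: Riverside 160/296 = 54.1%, Memorial 448/744 = 60.2% → Memorial
Critical: Riverside 18/91 = 19.8%, Memorial 503/1663 = 30.2% → Memorial
Severe: Riverside 131/318 = 41.2%, Memorial 443/915 = 48.4% → Memorial
Overall: Riverside 1093/2078 = 52.6%, Memorial 1504/3492 = 43.1% → Riverside
Memorial wins each case group but Riverside wins overall — the comparison reverses. Memorial's patients skew toward critical, which has a lower base rate.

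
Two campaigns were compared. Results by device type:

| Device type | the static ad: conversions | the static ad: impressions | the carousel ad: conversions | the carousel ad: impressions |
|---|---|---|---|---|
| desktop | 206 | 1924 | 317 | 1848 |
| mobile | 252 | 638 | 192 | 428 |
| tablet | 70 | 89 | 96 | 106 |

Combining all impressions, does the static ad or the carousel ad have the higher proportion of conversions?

Desktop: the static ad 206/1924 = 10.7%, the carousel ad 317/1848 = 17.2% → the carousel ad
Mobile: the static ad 252/638 = 39.5%, the carousel ad 192/428 = 44.9% → the carousel ad
Tablet: the static ad 70/89 = 78.7%, the carousel ad 96/106 = 90.6% → the carousel ad
Overall: the static ad 528/2651 = 19.9%, the carousel ad 605/2382 = 25.4% → the carousel ad

the carousel ad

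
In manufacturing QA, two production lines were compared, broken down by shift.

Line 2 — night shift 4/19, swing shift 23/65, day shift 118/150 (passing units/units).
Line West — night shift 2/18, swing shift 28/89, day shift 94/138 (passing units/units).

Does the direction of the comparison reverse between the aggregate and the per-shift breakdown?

Night shift: Line 2 4/19 = 21.1%, Line West 2/18 = 11.1% → Line 2
Swing shift: Line 2 23/65 = 35.4%, Line West 28/89 = 31.5% → Line 2
Day shift: Line 2 118/150 = 78.7%, Line West 94/138 = 68.1% → Line 2
Overall: Line 2 145/234 = 62.0%, Line West 124/245 = 50.6% → Line 2
Line 2 wins overall and in every shift group — no reversal.

No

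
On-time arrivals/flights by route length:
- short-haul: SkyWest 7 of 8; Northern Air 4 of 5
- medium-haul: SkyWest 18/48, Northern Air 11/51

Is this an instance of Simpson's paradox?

Short-haul: SkyWest 7/8 = 87.5%, Northern Air 4/5 = 80.0% → SkyWest
Medium-haul: SkyWest 18/48 = 37.5%, Northern Air 11/51 = 21.6% → SkyWest
Overall: SkyWest 25/56 = 44.6%, Northern Air 15/56 = 26.8% → SkyWest
SkyWest wins overall and in every route group — no reversal.

No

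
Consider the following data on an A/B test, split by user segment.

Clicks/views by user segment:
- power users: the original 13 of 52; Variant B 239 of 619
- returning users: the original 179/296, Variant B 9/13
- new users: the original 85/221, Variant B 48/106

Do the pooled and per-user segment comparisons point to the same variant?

No

Power users: the original 13/52 = 25.0%, Variant B 239/619 = 38.6% → Variant B
Returning users: the original 179/296 = 60.5%, Variant B 9/13 = 69.2% → Variant B
New users: the original 85/221 = 38.5%, Variant B 48/106 = 45.3% → Variant B
Overall: the original 277/569 = 48.7%, Variant B 296/738 = 40.1% → the original
Variant B wins each user group but the original wins overall — the comparison reverses. Variant B's views skew toward power users, which has a lower base rate.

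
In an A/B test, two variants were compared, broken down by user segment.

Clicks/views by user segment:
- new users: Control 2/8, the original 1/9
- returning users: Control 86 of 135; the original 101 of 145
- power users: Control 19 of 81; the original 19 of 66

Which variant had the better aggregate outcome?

New users: Control 2/8 = 25.0%, the original 1/9 = 11.1% → Control
Returning users: Control 86/135 = 63.7%, the original 101/145 = 69.7% → the original
Power users: Control 19/81 = 23.5%, the original 19/66 = 28.8% → the original
Overall: Control 107/224 = 47.8%, the original 121/220 = 55.0% → the original
(Neither sweeps every user group, but the original has the higher pooled rate.)

the original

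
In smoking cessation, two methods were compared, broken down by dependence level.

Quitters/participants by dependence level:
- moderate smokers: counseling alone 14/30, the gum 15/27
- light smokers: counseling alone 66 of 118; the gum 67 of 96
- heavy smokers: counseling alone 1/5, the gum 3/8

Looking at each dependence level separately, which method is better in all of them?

Moderate smokers: counseling alone 14/30 = 46.7%, the gum 15/27 = 55.6% → the gum
Light smokers: counseling alone 66/118 = 55.9%, the gum 67/96 = 69.8% → the gum
Heavy smokers: counseling alone 1/5 = 20.0%, the gum 3/8 = 37.5% → the gum
The gum has the higher rate in all 3 groups.

the gum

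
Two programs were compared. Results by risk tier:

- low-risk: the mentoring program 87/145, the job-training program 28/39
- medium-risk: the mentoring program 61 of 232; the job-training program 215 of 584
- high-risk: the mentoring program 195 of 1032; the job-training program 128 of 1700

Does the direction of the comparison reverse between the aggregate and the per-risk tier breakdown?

Low-risk: the mentoring program 87/145 = 60.0%, the job-training program 28/39 = 71.8% → the job-training program
Medium-risk: the mentoring program 61/232 = 26.3%, the job-training program 215/584 = 36.8% → the job-training program
High-risk: the mentoring program 195/1032 = 18.9%, the job-training program 128/1700 = 7.5% → the mentoring program
Overall: the mentoring program 343/1409 = 24.3%, the job-training program 371/2323 = 16.0% → the mentoring program
Neither sweeps: the mentoring program wins 1 of 3 groups, the job-training program wins 2. The mentoring program wins overall but not every group — no Simpson reversal.

No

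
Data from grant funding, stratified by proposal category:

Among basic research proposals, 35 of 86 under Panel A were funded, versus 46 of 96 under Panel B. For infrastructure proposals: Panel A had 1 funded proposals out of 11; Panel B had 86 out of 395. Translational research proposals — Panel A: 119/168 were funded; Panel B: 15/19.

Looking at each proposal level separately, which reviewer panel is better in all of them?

Basic research: Panel A 35/86 = 40.7%, Panel B 46/96 = 47.9% → Panel B
Infrastructure: Panel A 1/11 = 9.1%, Panel B 86/395 = 21.8% → Panel B
Translational research: Panel A 119/168 = 70.8%, Panel B 15/19 = 78.9% → Panel B
Panel B has the higher rate in all 3 groups.

Panel B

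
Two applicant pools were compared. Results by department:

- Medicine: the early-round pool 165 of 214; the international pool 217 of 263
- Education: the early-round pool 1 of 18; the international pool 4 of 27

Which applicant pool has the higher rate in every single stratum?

the international pool

Medicine: the early-round pool 165/214 = 77.1%, the international pool 217/263 = 82.5% → the international pool
Education: the early-round pool 1/18 = 5.6%, the international pool 4/27 = 14.8% → the international pool
The international pool has the higher rate in both groups.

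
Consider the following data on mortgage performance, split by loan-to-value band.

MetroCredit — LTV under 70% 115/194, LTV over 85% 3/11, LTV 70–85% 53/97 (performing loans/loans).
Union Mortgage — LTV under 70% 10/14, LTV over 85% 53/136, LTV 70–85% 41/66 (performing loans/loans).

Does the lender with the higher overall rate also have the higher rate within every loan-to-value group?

LTV under 70%: MetroCredit 115/194 = 59.3%, Union Mortgage 10/14 = 71.4% → Union Mortgage
LTV over 85%: MetroCredit 3/11 = 27.3%, Union Mortgage 53/136 = 39.0% → Union Mortgage
LTV 70–85%: MetroCredit 53/97 = 54.6%, Union Mortgage 41/66 = 62.1% → Union Mortgage
Overall: MetroCredit 171/302 = 56.6%, Union Mortgage 104/216 = 48.1% → MetroCredit
Union Mortgage wins each loan-to-value group but MetroCredit wins overall — the comparison reverses. Union Mortgage's loans skew toward LTV over 85%, which has a lower base rate.

No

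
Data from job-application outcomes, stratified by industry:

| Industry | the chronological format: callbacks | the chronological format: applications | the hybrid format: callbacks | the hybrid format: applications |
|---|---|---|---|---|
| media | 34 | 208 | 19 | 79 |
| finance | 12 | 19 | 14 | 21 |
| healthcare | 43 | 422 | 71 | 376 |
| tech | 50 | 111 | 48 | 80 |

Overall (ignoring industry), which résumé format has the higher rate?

the hybrid format

Media: the chronological format 34/208 = 16.3%, the hybrid format 19/79 = 24.1% → the hybrid format
Finance: the chronological format 12/19 = 63.2%, the hybrid format 14/21 = 66.7% → the hybrid format
Healthcare: the chronological format 43/422 = 10.2%, the hybrid format 71/376 = 18.9% → the hybrid format
Tech: the chronological format 50/111 = 45.0%, the hybrid format 48/80 = 60.0% → the hybrid format
Overall: the chronological format 139/760 = 18.3%, the hybrid format 152/556 = 27.3% → the hybrid format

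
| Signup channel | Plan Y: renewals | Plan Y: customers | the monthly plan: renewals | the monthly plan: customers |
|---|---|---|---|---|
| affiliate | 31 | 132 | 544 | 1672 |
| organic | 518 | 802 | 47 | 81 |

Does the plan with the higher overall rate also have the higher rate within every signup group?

No

Affiliate: Plan Y 31/132 = 23.5%, the monthly plan 544/1672 = 32.5% → the monthly plan
Organic: Plan Y 518/802 = 64.6%, the monthly plan 47/81 = 58.0% → Plan Y
Overall: Plan Y 549/934 = 58.8%, the monthly plan 591/1753 = 33.7% → Plan Y
Neither sweeps: Plan Y wins 1 of 2 groups, the monthly plan wins 1. Plan Y wins overall but not every group — no Simpson reversal.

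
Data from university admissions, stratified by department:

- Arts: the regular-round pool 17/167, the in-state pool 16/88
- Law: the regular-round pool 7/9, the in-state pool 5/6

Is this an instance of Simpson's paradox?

Arts: the regular-round pool 17/167 = 10.2%, the in-state pool 16/88 = 18.2% → the in-state pool
Law: the regular-round pool 7/9 = 77.8%, the in-state pool 5/6 = 83.3% → the in-state pool
Overall: the regular-round pool 24/176 = 13.6%, the in-state pool 21/94 = 22.3% → the in-state pool
The in-state pool wins overall and in every department group — no reversal.

No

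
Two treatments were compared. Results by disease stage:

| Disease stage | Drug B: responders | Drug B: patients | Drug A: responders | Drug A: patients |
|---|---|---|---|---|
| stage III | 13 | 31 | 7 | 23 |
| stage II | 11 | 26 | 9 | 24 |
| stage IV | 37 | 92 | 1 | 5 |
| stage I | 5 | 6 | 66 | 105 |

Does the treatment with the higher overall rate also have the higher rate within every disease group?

No

Stage III: Drug B 13/31 = 41.9%, Drug A 7/23 = 30.4% → Drug B
Stage II: Drug B 11/26 = 42.3%, Drug A 9/24 = 37.5% → Drug B
Stage IV: Drug B 37/92 = 40.2%, Drug A 1/5 = 20.0% → Drug B
Stage I: Drug B 5/6 = 83.3%, Drug A 66/105 = 62.9% → Drug B
Overall: Drug B 66/155 = 42.6%, Drug A 83/157 = 52.9% → Drug A
Drug B wins each disease group but Drug A wins overall — the comparison reverses. Drug B's patients skew toward stage IV, which has a lower base rate.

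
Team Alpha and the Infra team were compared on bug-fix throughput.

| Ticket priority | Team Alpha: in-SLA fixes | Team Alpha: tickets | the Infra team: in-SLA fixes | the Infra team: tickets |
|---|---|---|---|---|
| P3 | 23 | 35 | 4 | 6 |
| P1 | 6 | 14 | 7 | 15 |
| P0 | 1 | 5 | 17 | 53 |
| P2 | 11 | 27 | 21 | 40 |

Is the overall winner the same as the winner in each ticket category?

P3: Team Alpha 23/35 = 65.7%, the Infra team 4/6 = 66.7% → the Infra team
P1: Team Alpha 6/14 = 42.9%, the Infra team 7/15 = 46.7% → the Infra team
P0: Team Alpha 1/5 = 20.0%, the Infra team 17/53 = 32.1% → the Infra team
P2: Team Alpha 11/27 = 40.7%, the Infra team 21/40 = 52.5% → the Infra team
Overall: Team Alpha 41/81 = 50.6%, the Infra team 49/114 = 43.0% → Team Alpha
The Infra team wins each ticket group but Team Alpha wins overall — the comparison reverses. The Infra team's tickets skew toward P0, which has a lower base rate.

No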